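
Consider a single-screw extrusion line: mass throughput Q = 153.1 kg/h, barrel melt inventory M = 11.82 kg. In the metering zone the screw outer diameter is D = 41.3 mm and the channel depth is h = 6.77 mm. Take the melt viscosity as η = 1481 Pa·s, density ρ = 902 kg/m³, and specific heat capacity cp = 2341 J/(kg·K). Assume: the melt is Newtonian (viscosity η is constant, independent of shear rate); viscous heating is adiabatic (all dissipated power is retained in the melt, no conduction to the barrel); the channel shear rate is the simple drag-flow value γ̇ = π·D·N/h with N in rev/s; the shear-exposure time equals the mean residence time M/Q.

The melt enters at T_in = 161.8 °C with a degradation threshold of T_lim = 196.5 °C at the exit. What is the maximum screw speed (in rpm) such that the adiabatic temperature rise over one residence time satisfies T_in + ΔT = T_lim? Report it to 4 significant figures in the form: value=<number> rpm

Q_s = Q / 3600 = 153.1 / 3600 = 0.0425278 kg/s
t_res = M / Q_s = 11.82 ÷ 0.0425278 = 277.936 s
D = 41.3 mm = 0.0413 m;  h = 6.77 mm = 0.00677 m
ΔT_a = T_lim − T_in = 196.5 − 161.8 = 34.7 K
γ̇_max² = ΔT_a·ρ·cp / (η·t_res) = [34.7 × 902 × 2341] / [1481 × 277.936] = 178.007 s⁻²
γ̇_max = sqrt(178.007) = 13.3419 s⁻¹
N_max = γ̇_max·h / (π·D) = 13.3419 · 0.00677 / (π · 0.0413) = 0.696158 rev/s = 41.7695 rpm

value=41.77 rpm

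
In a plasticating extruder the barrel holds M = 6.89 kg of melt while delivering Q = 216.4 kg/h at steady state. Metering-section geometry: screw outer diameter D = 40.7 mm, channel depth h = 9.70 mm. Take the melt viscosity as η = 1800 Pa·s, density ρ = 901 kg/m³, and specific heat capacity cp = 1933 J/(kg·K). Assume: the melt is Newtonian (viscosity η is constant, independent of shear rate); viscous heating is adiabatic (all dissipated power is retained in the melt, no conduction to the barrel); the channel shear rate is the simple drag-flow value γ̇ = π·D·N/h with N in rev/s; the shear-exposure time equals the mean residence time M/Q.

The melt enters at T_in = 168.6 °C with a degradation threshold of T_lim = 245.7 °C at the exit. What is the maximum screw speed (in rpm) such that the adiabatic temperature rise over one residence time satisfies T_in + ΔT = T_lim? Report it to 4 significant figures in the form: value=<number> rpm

Q_s = Q / 3600 = 216.4 / 3600 = 0.0601111 kg/s
Mean residence time: t_res = M/Q_s = 6.89 kg / 0.0601111 kg/s = 114.621 s
Geometry in SI: D = 40.7 mm → 0.0407 m, h = 9.70 mm → 0.0097 m
ΔT_a = T_lim − T_in = 245.7 °C − 168.6 °C = 77.1 K
γ̇_max² = ΔT_a·ρ·cp/(η·t_res) = 77.1·901·1933/(1800·114.621) = 650.84 s⁻²
Take the square root: γ̇_max = √(650.84) = 25.5116 s⁻¹
Solve γ̇ = πDN/h for N: N_max = γ̇_max·h/(π·D) = 25.5116 × 0.0097 / (π × 0.0407) = 1.93537 rev/s = 116.122 rpm

value=116.1 rpm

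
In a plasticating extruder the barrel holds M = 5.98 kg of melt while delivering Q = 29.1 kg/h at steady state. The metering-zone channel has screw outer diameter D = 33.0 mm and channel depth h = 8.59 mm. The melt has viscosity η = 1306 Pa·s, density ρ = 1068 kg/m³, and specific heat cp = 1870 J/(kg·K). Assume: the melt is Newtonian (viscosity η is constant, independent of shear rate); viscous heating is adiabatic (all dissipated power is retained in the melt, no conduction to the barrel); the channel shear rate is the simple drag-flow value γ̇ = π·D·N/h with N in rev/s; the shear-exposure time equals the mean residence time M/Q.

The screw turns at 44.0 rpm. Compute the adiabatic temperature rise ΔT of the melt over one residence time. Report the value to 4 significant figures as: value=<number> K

Convert throughput: Q = 29.1 kg/h = 29.1/3600 = 0.00808333 kg/s
t_res = M / Q_s = 5.98 / 0.00808333 = 739.794 s
Convert to SI: D = 0.033 m, h = 0.00859 m, N = 44.0/60 = 0.733333 rev/s
Shear rate: γ̇ = πDN/h = π·0.033·0.733333/0.00859 = 8.85059 s⁻¹
Adiabatic rise: ΔT = η γ̇² t_res / (ρ cp) = 1306·(8.85059)²·739.794 / (1068·1870) = 37.8953 K

value=37.90 K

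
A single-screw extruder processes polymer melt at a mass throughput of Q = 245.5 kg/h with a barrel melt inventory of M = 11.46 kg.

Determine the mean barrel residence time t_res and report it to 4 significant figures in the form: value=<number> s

Convert throughput: Q = 245.5 kg/h = 245.5/3600 = 0.0681944 kg/s
t_res = M / Q_s = 11.46 / 0.0681944 = 168.049 s

value=168.0 s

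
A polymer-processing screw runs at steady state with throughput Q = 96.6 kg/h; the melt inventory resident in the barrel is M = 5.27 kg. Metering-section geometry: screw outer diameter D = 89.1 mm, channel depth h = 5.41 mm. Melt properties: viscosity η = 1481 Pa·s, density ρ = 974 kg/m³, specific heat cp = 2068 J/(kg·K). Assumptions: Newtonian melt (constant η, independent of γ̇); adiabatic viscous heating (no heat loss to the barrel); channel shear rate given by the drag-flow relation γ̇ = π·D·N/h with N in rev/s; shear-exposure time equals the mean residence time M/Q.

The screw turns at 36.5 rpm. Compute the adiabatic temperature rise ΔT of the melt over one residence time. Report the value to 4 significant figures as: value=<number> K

value=143.1 K

Convert throughput: Q = 96.6 kg/h = 96.6/3600 = 0.0268333 kg/s
t_res = M / Q_s = 5.27 ÷ 0.0268333 = 196.398 s
Convert to SI: D = 0.0891 m, h = 0.00541 m, N = 36.5/60 = 0.608333 rev/s
Shear rate: γ̇ = πDN/h = π·0.0891·0.608333/0.00541 = 31.4754 s⁻¹
ΔT = η·γ̇²·t_res / (ρ·cp) = 1481 · (31.4754)² · 196.398 / (974 · 2068) = 143.062 K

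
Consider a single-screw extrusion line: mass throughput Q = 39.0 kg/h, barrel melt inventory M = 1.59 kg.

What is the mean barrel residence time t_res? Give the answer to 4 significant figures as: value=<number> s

value=146.8 s

Convert throughput: Q = 39.0 kg/h = 39.0/3600 = 0.0108333 kg/s
Mean residence time: t_res = M/Q_s = 1.59 kg / 0.0108333 kg/s = 146.769 s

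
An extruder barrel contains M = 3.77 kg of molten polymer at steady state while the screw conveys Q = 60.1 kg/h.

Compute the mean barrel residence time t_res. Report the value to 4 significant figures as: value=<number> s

Convert throughput: Q = 60.1 kg/h = 60.1/3600 = 0.0166944 kg/s
t_res = M / Q_s = 3.77 / 0.0166944 = 225.824 s

value=225.8 s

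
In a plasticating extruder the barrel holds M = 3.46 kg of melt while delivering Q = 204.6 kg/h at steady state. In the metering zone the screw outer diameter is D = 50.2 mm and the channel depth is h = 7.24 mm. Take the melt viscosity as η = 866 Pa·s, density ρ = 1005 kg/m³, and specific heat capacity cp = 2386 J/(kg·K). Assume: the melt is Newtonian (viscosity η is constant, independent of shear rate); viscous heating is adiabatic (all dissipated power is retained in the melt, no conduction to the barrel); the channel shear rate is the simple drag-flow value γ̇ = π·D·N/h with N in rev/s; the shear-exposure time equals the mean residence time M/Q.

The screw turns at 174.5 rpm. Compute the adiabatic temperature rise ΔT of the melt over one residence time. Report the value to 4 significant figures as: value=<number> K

value=88.24 K

Q_s = Q / 3600 = 204.6 / 3600 = 0.0568333 kg/s
t_res = M / Q_s = 3.46 / 0.0568333 = 60.8798 s
Geometry in metres: D = 50.2 mm → 0.0502 m, h = 7.24 mm → 0.00724 m; screw speed N = 174.5 rpm = 2.90833 rev/s
Shear rate: γ̇ = πDN/h = π·0.0502·2.90833/0.00724 = 63.3518 s⁻¹
ΔT = η·γ̇²·t_res/(ρ·cp) = [866 × 63.3518² × 60.8798] / [1005 × 2386] = 88.2415 K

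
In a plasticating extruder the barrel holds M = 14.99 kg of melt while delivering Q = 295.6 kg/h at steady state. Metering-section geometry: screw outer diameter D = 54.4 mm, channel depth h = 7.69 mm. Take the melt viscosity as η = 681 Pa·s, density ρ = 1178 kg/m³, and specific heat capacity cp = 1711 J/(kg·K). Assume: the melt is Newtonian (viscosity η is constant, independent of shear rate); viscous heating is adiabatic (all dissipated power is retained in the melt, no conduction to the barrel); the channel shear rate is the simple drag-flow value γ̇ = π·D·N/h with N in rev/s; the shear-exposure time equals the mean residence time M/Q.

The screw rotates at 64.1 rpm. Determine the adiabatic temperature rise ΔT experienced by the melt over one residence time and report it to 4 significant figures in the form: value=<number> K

value=34.77 K

Throughput in SI: Q_s = 295.6 kg/h ÷ 3600 s/h = 0.0821111 kg/s
t_res = M / Q_s = 14.99 / 0.0821111 = 182.558 s
Geometry in metres: D = 54.4 mm → 0.0544 m, h = 7.69 mm → 0.00769 m; screw speed N = 64.1 rpm = 1.06833 rev/s
Shear rate: γ̇ = πDN/h = π·0.0544·1.06833/0.00769 = 23.7427 s⁻¹
ΔT = η·γ̇²·t_res/(ρ·cp) = [681 × 23.7427² × 182.558] / [1178 × 1711] = 34.7704 K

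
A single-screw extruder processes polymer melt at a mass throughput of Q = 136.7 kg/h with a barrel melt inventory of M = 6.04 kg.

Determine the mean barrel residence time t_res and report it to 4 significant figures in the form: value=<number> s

Q_s = Q / 3600 = 136.7 / 3600 = 0.0379722 kg/s
t_res = M / Q_s = 6.04 / 0.0379722 = 159.064 s

value=159.1 s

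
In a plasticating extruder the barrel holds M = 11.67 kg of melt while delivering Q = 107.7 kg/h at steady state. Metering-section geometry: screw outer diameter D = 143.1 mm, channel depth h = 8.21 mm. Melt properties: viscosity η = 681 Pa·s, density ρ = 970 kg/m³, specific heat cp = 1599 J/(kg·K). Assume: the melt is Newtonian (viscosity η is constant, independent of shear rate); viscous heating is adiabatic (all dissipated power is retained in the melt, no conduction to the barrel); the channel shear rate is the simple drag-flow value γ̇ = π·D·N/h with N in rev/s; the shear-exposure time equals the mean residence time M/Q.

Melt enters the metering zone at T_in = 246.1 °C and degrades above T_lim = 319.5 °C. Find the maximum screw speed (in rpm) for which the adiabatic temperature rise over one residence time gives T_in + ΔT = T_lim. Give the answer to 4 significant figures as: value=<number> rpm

Convert throughput: Q = 107.7 kg/h = 107.7/3600 = 0.0299167 kg/s
t_res = M / Q_s = 11.67 ÷ 0.0299167 = 390.084 s
Geometry in SI: D = 143.1 mm → 0.1431 m, h = 8.21 mm → 0.00821 m
Allowable rise: ΔT_a = T_lim − T_in = 319.5 − 246.1 = 73.4 K
γ̇_max² = ΔT_a·ρ·cp/(η·t_res) = 73.4·970·1599/(681·390.084) = 428.56 s⁻²
γ̇_max = sqrt(428.56) = 20.7017 s⁻¹
Solve γ̇ = πDN/h for N: N_max = γ̇_max·h/(π·D) = 20.7017 × 0.00821 / (π × 0.1431) = 0.378059 rev/s = 22.6835 rpm

value=22.68 rpm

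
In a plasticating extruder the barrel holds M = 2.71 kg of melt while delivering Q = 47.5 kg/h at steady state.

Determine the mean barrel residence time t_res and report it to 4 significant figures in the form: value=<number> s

value=205.4 s

Throughput in SI: Q_s = 47.5 kg/h ÷ 3600 s/h = 0.0131944 kg/s
Mean residence time: t_res = M/Q_s = 2.71 kg / 0.0131944 kg/s = 205.389 s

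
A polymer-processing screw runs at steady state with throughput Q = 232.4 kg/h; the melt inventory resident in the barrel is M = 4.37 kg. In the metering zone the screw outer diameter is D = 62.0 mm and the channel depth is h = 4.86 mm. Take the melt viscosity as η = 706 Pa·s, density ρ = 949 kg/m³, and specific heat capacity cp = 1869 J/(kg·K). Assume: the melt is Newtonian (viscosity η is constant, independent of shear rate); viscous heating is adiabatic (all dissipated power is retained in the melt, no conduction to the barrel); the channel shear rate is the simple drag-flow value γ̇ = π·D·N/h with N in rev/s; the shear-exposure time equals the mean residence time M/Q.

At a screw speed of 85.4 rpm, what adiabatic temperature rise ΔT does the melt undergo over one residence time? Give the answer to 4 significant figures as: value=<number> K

Convert throughput: Q = 232.4 kg/h = 232.4/3600 = 0.0645556 kg/s
Mean residence time: t_res = M/Q_s = 4.37 kg / 0.0645556 kg/s = 67.6936 s
Convert to SI: D = 0.062 m, h = 0.00486 m, N = 85.4/60 = 1.42333 rev/s
γ̇ = π·D·N / h = π · 0.062 · 1.42333 / 0.00486 = 57.0443 s⁻¹
ΔT = η·γ̇²·t_res/(ρ·cp) = [706 × 57.0443² × 67.6936] / [949 × 1869] = 87.6801 K

value=87.68 K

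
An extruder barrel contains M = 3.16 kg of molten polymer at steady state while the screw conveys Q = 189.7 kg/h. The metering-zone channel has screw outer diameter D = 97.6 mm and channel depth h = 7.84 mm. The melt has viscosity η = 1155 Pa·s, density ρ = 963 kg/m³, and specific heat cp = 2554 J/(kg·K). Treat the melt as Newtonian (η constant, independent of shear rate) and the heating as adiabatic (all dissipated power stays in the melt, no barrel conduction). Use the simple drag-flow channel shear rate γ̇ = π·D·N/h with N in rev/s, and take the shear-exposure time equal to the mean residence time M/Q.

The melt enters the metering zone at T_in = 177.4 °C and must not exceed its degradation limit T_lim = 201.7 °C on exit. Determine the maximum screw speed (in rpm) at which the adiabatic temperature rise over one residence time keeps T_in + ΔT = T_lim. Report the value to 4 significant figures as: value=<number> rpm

value=45.07 rpm

Throughput in SI: Q_s = 189.7 kg/h ÷ 3600 s/h = 0.0526944 kg/s
t_res = M / Q_s = 3.16 / 0.0526944 = 59.9684 s
D = 97.6 mm = 0.0976 m;  h = 7.84 mm = 0.00784 m
ΔT_a = T_lim − T_in = 201.7 °C − 177.4 °C = 24.3 K
Invert ΔT = ηγ̇²t_res/(ρcp) for γ̇: γ̇_max² = ΔT_a ρ cp / (η t_res) = 24.3·963·2554 / (1155·59.9684) = 862.878 s⁻²
γ̇_max = sqrt(862.878) = 29.3748 s⁻¹
N_max = γ̇_max h / (πD) = 29.3748·0.00784/(π·0.0976) = 0.751088 rev/s → ×60 = 45.0653 rpm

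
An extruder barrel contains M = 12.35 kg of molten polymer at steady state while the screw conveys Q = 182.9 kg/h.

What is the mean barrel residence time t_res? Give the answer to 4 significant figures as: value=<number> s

Convert throughput: Q = 182.9 kg/h = 182.9/3600 = 0.0508056 kg/s
t_res = M / Q_s = 12.35 / 0.0508056 = 243.084 s

value=243.1 s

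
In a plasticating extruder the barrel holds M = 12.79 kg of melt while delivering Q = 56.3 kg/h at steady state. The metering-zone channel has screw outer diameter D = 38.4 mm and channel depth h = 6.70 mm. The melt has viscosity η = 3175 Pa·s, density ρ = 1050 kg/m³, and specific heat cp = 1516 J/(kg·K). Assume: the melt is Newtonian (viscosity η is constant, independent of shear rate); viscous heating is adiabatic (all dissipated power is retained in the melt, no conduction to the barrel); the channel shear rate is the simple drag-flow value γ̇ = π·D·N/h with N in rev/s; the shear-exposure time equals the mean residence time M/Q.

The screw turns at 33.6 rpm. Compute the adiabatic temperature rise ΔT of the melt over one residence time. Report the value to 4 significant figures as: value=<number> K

value=165.8 K

Q_s = Q / 3600 = 56.3 / 3600 = 0.0156389 kg/s
t_res = M / Q_s = 12.79 ÷ 0.0156389 = 817.833 s
D = 38.4 mm = 0.0384 m;  h = 6.70 mm = 0.0067 m;  N = 33.6 rpm / 60 = 0.56 rev/s
γ̇ = π·D·N / h = π · 0.0384 · 0.56 / 0.0067 = 10.0831 s⁻¹
ΔT = η·γ̇²·t_res/(ρ·cp) = [3175 × 10.0831² × 817.833] / [1050 × 1516] = 165.847 K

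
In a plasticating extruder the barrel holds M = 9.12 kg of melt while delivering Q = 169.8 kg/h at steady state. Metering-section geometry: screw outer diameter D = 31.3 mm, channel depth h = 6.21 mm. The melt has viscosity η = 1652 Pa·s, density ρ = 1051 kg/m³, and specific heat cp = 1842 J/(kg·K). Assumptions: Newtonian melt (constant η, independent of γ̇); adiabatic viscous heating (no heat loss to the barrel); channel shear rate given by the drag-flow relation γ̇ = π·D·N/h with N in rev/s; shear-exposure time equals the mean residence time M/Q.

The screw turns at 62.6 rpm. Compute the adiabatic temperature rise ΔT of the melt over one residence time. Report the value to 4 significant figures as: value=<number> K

Throughput in SI: Q_s = 169.8 kg/h ÷ 3600 s/h = 0.0471667 kg/s
t_res = M / Q_s = 9.12 / 0.0471667 = 193.357 s
D = 31.3 mm = 0.0313 m;  h = 6.21 mm = 0.00621 m;  N = 62.6 rpm / 60 = 1.04333 rev/s
γ̇ = π D N / h = (π)(0.0313)(1.04333) / 0.00621 = 16.5206 s⁻¹
ΔT = η·γ̇²·t_res/(ρ·cp) = [1652 × 16.5206² × 193.357] / [1051 × 1842] = 45.0328 K

value=45.03 K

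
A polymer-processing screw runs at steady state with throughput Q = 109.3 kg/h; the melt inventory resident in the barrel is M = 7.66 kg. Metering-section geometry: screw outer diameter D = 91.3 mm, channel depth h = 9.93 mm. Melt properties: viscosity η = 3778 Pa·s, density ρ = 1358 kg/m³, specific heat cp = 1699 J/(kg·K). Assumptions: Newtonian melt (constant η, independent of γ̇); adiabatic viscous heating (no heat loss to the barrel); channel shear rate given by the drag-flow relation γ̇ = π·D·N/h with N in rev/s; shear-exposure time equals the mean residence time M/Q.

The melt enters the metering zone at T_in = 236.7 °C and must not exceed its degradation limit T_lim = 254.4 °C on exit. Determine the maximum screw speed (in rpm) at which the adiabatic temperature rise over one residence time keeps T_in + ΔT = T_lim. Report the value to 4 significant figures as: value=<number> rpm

value=13.60 rpm

Q_s = Q / 3600 = 109.3 / 3600 = 0.0303611 kg/s
t_res = M / Q_s = 7.66 / 0.0303611 = 252.296 s
Convert to metres: D = 0.0913 m, h = 0.00993 m
ΔT_a = T_lim − T_in = 254.4 °C − 236.7 °C = 17.7 K
Invert ΔT = ηγ̇²t_res/(ρcp) for γ̇: γ̇_max² = ΔT_a ρ cp / (η t_res) = 17.7·1358·1699 / (3778·252.296) = 42.8443 s⁻²
Take the square root: γ̇_max = √(42.8443) = 6.54556 s⁻¹
N_max = γ̇_max h / (πD) = 6.54556·0.00993/(π·0.0913) = 0.226608 rev/s → ×60 = 13.5965 rpm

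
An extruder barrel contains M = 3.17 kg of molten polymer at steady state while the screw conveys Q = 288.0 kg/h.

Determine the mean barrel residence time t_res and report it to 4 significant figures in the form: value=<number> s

value=39.62 s

Q_s = Q / 3600 = 288.0 / 3600 = 0.08 kg/s
Mean residence time: t_res = M/Q_s = 3.17 kg / 0.08 kg/s = 39.625 s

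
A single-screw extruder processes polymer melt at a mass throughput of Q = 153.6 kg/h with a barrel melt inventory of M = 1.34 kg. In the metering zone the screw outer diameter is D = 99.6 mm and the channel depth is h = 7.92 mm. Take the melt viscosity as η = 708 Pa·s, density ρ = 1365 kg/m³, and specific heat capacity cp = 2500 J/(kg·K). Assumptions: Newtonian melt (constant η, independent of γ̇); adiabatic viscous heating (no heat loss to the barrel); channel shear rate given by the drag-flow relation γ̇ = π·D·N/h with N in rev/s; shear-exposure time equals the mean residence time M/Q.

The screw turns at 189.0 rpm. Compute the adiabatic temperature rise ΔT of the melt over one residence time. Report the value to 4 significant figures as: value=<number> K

value=100.9 K

Convert throughput: Q = 153.6 kg/h = 153.6/3600 = 0.0426667 kg/s
t_res = M / Q_s = 1.34 ÷ 0.0426667 = 31.4063 s
Geometry in metres: D = 99.6 mm → 0.0996 m, h = 7.92 mm → 0.00792 m; screw speed N = 189.0 rpm = 3.15 rev/s
γ̇ = π D N / h = (π)(0.0996)(3.15) / 0.00792 = 124.45 s⁻¹
ΔT = η·γ̇²·t_res/(ρ·cp) = [708 × 124.45² × 31.4063] / [1365 × 2500] = 100.917 K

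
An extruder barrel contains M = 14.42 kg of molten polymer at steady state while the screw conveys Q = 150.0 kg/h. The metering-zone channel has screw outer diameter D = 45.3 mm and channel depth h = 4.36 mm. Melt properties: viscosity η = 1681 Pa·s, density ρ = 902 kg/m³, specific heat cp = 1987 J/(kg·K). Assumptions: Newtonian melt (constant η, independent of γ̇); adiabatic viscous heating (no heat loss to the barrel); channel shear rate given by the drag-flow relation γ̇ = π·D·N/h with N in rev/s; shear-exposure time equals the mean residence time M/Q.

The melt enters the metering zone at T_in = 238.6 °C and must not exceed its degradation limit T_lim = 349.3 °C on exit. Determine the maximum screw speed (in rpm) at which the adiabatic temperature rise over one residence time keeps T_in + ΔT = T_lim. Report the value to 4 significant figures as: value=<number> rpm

value=33.95 rpm

Convert throughput: Q = 150.0 kg/h = 150.0/3600 = 0.0416667 kg/s
t_res = M / Q_s = 14.42 / 0.0416667 = 346.08 s
Geometry in SI: D = 45.3 mm → 0.0453 m, h = 4.36 mm → 0.00436 m
Allowable rise: ΔT_a = T_lim − T_in = 349.3 − 238.6 = 110.7 K
Invert ΔT = ηγ̇²t_res/(ρcp) for γ̇: γ̇_max² = ΔT_a ρ cp / (η t_res) = 110.7·902·1987 / (1681·346.08) = 341.042 s⁻²
γ̇_max = √341.042 = 18.4673 s⁻¹
Solve γ̇ = πDN/h for N: N_max = γ̇_max·h/(π·D) = 18.4673 × 0.00436 / (π × 0.0453) = 0.565773 rev/s = 33.9464 rpm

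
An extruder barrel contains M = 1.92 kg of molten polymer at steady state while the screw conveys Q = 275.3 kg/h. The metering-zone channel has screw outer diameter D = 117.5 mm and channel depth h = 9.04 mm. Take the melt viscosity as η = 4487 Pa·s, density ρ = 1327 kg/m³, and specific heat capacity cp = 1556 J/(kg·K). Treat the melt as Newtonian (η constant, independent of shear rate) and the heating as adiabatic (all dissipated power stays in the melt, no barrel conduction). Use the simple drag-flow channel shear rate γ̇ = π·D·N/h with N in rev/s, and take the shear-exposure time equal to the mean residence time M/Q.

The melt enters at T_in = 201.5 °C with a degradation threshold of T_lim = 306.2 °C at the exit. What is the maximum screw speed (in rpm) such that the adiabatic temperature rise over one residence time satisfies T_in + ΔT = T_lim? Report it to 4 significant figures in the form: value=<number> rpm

value=64.37 rpm

Convert throughput: Q = 275.3 kg/h = 275.3/3600 = 0.0764722 kg/s
Mean residence time: t_res = M/Q_s = 1.92 kg / 0.0764722 kg/s = 25.1072 s
Geometry in SI: D = 117.5 mm → 0.1175 m, h = 9.04 mm → 0.00904 m
ΔT_a = T_lim − T_in = 306.2 − 201.5 = 104.7 K
γ̇_max² = ΔT_a·ρ·cp / (η·t_res) = [104.7 × 1327 × 1556] / [4487 × 25.1072] = 1918.99 s⁻²
γ̇_max = sqrt(1918.99) = 43.8063 s⁻¹
Solve γ̇ = πDN/h for N: N_max = γ̇_max·h/(π·D) = 43.8063 × 0.00904 / (π × 0.1175) = 1.0728 rev/s = 64.3678 rpm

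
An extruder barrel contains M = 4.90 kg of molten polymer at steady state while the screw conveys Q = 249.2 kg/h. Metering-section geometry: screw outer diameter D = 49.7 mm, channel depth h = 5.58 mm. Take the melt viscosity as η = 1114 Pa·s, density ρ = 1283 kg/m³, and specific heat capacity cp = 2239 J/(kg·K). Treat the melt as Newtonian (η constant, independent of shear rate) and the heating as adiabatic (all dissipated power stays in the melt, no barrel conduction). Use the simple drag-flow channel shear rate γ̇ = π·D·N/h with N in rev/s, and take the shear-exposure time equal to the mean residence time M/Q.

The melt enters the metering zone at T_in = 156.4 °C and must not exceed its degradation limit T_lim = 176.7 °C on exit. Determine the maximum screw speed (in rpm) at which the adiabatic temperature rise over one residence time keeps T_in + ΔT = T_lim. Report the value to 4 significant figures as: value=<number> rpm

value=58.31 rpm

Q_s = Q / 3600 = 249.2 / 3600 = 0.0692222 kg/s
t_res = M / Q_s = 4.90 ÷ 0.0692222 = 70.7865 s
Convert to metres: D = 0.0497 m, h = 0.00558 m
ΔT_a = T_lim − T_in = 176.7 °C − 156.4 °C = 20.3 K
γ̇_max² = ΔT_a·ρ·cp/(η·t_res) = 20.3·1283·2239/(1114·70.7865) = 739.505 s⁻²
γ̇_max = sqrt(739.505) = 27.1938 s⁻¹
Solve γ̇ = πDN/h for N: N_max = γ̇_max·h/(π·D) = 27.1938 × 0.00558 / (π × 0.0497) = 0.971848 rev/s = 58.3109 rpm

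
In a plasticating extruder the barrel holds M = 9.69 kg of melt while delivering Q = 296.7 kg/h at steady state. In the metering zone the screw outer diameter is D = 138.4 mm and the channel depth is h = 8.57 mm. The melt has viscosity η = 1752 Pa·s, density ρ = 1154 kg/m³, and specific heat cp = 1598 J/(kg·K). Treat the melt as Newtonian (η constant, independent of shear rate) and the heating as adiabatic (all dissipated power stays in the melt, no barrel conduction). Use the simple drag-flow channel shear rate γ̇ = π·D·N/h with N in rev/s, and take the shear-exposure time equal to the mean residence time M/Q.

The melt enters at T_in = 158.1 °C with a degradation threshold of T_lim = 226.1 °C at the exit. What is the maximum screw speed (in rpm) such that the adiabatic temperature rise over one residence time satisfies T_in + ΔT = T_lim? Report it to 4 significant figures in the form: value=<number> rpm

Q_s = Q / 3600 = 296.7 / 3600 = 0.0824167 kg/s
t_res = M / Q_s = 9.69 ÷ 0.0824167 = 117.573 s
Geometry in SI: D = 138.4 mm → 0.1384 m, h = 8.57 mm → 0.00857 m
ΔT_a = T_lim − T_in = 226.1 °C − 158.1 °C = 68 K
Invert ΔT = ηγ̇²t_res/(ρcp) for γ̇: γ̇_max² = ΔT_a ρ cp / (η t_res) = 68·1154·1598 / (1752·117.573) = 608.764 s⁻²
γ̇_max = √608.764 = 24.6731 s⁻¹
N_max = γ̇_max h / (πD) = 24.6731·0.00857/(π·0.1384) = 0.486317 rev/s → ×60 = 29.179 rpm

value=29.18 rpm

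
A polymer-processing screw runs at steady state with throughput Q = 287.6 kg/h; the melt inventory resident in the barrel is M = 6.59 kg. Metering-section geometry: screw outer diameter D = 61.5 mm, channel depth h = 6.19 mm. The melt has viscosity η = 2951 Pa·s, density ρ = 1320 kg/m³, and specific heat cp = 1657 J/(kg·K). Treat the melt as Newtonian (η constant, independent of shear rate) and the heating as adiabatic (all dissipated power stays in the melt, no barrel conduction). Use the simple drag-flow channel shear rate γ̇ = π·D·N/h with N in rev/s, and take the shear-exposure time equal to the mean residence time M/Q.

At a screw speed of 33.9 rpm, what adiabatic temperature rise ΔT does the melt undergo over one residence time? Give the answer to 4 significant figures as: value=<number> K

Throughput in SI: Q_s = 287.6 kg/h ÷ 3600 s/h = 0.0798889 kg/s
t_res = M / Q_s = 6.59 / 0.0798889 = 82.4896 s
D = 61.5 mm = 0.0615 m;  h = 6.19 mm = 0.00619 m;  N = 33.9 rpm / 60 = 0.565 rev/s
Shear rate: γ̇ = πDN/h = π·0.0615·0.565/0.00619 = 17.6353 s⁻¹
Adiabatic rise: ΔT = η γ̇² t_res / (ρ cp) = 2951·(17.6353)²·82.4896 / (1320·1657) = 34.6129 K

value=34.61 K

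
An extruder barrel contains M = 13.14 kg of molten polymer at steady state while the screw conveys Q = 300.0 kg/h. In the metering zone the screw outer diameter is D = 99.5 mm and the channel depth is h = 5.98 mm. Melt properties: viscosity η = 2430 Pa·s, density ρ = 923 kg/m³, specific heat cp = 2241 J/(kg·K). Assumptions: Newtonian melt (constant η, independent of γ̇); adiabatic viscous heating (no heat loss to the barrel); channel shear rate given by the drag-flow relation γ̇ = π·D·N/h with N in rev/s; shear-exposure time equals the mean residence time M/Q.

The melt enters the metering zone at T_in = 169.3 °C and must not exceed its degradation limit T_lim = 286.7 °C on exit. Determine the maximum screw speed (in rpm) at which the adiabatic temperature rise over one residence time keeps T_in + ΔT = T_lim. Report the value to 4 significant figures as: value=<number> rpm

Throughput in SI: Q_s = 300.0 kg/h ÷ 3600 s/h = 0.0833333 kg/s
t_res = M / Q_s = 13.14 / 0.0833333 = 157.68 s
Convert to metres: D = 0.0995 m, h = 0.00598 m
ΔT_a = T_lim − T_in = 286.7 − 169.3 = 117.4 K
Invert ΔT = ηγ̇²t_res/(ρcp) for γ̇: γ̇_max² = ΔT_a ρ cp / (η t_res) = 117.4·923·2241 / (2430·157.68) = 633.766 s⁻²
Take the square root: γ̇_max = √(633.766) = 25.1747 s⁻¹
N_max = γ̇_max·h / (π·D) = 25.1747 · 0.00598 / (π · 0.0995) = 0.481607 rev/s = 28.8964 rpm

value=28.90 rpm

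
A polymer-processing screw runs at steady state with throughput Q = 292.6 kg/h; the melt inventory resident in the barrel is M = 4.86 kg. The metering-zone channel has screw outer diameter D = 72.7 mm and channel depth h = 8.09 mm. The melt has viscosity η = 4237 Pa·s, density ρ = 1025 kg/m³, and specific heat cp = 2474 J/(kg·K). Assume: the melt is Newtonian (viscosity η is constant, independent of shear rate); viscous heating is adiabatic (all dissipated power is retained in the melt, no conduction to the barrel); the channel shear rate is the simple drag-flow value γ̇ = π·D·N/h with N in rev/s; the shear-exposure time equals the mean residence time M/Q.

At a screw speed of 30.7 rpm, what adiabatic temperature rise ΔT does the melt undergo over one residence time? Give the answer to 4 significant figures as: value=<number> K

value=20.85 K

Throughput in SI: Q_s = 292.6 kg/h ÷ 3600 s/h = 0.0812778 kg/s
Mean residence time: t_res = M/Q_s = 4.86 kg / 0.0812778 kg/s = 59.7949 s
Convert to SI: D = 0.0727 m, h = 0.00809 m, N = 30.7/60 = 0.511667 rev/s
γ̇ = π D N / h = (π)(0.0727)(0.511667) / 0.00809 = 14.4452 s⁻¹
Adiabatic rise: ΔT = η γ̇² t_res / (ρ cp) = 4237·(14.4452)²·59.7949 / (1025·2474) = 20.8471 K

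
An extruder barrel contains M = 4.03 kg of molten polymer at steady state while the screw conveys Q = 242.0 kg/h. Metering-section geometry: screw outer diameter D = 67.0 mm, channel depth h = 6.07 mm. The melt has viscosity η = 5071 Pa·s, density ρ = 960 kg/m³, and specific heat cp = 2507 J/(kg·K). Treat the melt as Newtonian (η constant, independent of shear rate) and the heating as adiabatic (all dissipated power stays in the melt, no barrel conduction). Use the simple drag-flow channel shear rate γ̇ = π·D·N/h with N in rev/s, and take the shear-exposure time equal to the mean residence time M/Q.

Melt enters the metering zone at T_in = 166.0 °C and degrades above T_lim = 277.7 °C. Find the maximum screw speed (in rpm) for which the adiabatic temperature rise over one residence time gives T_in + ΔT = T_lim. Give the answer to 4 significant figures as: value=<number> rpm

Convert throughput: Q = 242.0 kg/h = 242.0/3600 = 0.0672222 kg/s
t_res = M / Q_s = 4.03 ÷ 0.0672222 = 59.9504 s
D = 67.0 mm = 0.067 m;  h = 6.07 mm = 0.00607 m
ΔT_a = T_lim − T_in = 277.7 − 166.0 = 111.7 K
Invert ΔT = ηγ̇²t_res/(ρcp) for γ̇: γ̇_max² = ΔT_a ρ cp / (η t_res) = 111.7·960·2507 / (5071·59.9504) = 884.286 s⁻²
γ̇_max = sqrt(884.286) = 29.737 s⁻¹
Solve γ̇ = πDN/h for N: N_max = γ̇_max·h/(π·D) = 29.737 × 0.00607 / (π × 0.067) = 0.857552 rev/s = 51.4531 rpm

value=51.45 rpm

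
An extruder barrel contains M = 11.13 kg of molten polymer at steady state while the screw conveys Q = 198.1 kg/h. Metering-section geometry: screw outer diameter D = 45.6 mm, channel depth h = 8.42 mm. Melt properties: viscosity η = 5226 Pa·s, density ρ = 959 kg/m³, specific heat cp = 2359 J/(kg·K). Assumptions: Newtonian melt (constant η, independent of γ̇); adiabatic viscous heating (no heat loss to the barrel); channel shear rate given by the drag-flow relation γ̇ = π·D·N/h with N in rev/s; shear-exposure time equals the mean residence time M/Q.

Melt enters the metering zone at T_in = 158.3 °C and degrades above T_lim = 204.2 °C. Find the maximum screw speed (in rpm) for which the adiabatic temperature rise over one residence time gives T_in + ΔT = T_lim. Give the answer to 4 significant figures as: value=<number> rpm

value=34.95 rpm

Throughput in SI: Q_s = 198.1 kg/h ÷ 3600 s/h = 0.0550278 kg/s
t_res = M / Q_s = 11.13 / 0.0550278 = 202.261 s
Geometry in SI: D = 45.6 mm → 0.0456 m, h = 8.42 mm → 0.00842 m
Allowable rise: ΔT_a = T_lim − T_in = 204.2 − 158.3 = 45.9 K
Invert ΔT = ηγ̇²t_res/(ρcp) for γ̇: γ̇_max² = ΔT_a ρ cp / (η t_res) = 45.9·959·2359 / (5226·202.261) = 98.2373 s⁻²
Take the square root: γ̇_max = √(98.2373) = 9.91148 s⁻¹
N_max = γ̇_max h / (πD) = 9.91148·0.00842/(π·0.0456) = 0.582553 rev/s → ×60 = 34.9532 rpm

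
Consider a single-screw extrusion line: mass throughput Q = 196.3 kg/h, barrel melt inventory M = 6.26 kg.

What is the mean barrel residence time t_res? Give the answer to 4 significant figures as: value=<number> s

Throughput in SI: Q_s = 196.3 kg/h ÷ 3600 s/h = 0.0545278 kg/s
Mean residence time: t_res = M/Q_s = 6.26 kg / 0.0545278 kg/s = 114.804 s

value=114.8 s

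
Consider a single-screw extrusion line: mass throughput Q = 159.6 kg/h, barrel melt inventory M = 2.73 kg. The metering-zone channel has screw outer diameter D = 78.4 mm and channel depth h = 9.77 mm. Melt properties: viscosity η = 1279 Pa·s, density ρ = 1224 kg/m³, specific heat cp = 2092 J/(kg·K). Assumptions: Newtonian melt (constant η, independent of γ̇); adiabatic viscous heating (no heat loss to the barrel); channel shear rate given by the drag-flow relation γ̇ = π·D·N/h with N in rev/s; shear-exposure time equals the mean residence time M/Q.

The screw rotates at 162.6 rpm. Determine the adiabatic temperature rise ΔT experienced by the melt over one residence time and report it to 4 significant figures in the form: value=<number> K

value=143.6 K

Q_s = Q / 3600 = 159.6 / 3600 = 0.0443333 kg/s
t_res = M / Q_s = 2.73 ÷ 0.0443333 = 61.5789 s
D = 78.4 mm = 0.0784 m;  h = 9.77 mm = 0.00977 m;  N = 162.6 rpm / 60 = 2.71 rev/s
γ̇ = π D N / h = (π)(0.0784)(2.71) / 0.00977 = 68.3189 s⁻¹
ΔT = η·γ̇²·t_res/(ρ·cp) = [1279 × 68.3189² × 61.5789] / [1224 × 2092] = 143.563 K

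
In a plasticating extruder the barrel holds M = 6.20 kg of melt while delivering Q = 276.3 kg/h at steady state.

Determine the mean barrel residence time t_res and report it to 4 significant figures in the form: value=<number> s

Q_s = Q / 3600 = 276.3 / 3600 = 0.07675 kg/s
t_res = M / Q_s = 6.20 / 0.07675 = 80.7818 s

value=80.78 s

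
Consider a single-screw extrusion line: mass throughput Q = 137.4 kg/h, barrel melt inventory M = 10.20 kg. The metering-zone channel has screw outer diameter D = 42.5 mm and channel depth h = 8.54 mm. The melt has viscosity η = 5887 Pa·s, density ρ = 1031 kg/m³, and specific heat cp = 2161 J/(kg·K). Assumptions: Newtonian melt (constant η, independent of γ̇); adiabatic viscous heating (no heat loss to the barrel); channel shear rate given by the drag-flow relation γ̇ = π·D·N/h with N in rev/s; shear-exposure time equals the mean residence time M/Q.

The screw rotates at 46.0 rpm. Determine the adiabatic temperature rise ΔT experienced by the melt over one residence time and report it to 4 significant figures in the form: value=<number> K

value=101.5 K

Convert throughput: Q = 137.4 kg/h = 137.4/3600 = 0.0381667 kg/s
t_res = M / Q_s = 10.20 ÷ 0.0381667 = 267.249 s
D = 42.5 mm = 0.0425 m;  h = 8.54 mm = 0.00854 m;  N = 46.0 rpm / 60 = 0.766667 rev/s
γ̇ = π·D·N / h = π · 0.0425 · 0.766667 / 0.00854 = 11.9864 s⁻¹
ΔT = η·γ̇²·t_res / (ρ·cp) = 5887 · (11.9864)² · 267.249 / (1031 · 2161) = 101.455 K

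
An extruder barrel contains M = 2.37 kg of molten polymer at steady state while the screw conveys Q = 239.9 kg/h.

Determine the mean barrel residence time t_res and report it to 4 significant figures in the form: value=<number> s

Throughput in SI: Q_s = 239.9 kg/h ÷ 3600 s/h = 0.0666389 kg/s
t_res = M / Q_s = 2.37 ÷ 0.0666389 = 35.5648 s

value=35.56 s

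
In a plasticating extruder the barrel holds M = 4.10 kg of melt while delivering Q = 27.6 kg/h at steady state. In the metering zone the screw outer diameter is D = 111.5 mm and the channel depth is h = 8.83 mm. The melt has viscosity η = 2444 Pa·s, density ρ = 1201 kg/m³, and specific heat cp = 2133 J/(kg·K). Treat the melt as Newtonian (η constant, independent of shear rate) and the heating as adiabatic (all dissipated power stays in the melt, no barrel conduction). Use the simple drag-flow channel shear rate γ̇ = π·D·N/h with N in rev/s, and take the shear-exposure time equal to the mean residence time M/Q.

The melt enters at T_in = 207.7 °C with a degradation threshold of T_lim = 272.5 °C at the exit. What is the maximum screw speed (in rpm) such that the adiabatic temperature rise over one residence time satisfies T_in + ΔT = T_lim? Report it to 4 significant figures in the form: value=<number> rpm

value=17.05 rpm

Q_s = Q / 3600 = 27.6 / 3600 = 0.00766667 kg/s
t_res = M / Q_s = 4.10 ÷ 0.00766667 = 534.783 s
Convert to metres: D = 0.1115 m, h = 0.00883 m
Allowable rise: ΔT_a = T_lim − T_in = 272.5 − 207.7 = 64.8 K
γ̇_max² = ΔT_a·ρ·cp/(η·t_res) = 64.8·1201·2133/(2444·534.783) = 127.008 s⁻²
γ̇_max = sqrt(127.008) = 11.2698 s⁻¹
N_max = γ̇_max·h / (π·D) = 11.2698 · 0.00883 / (π · 0.1115) = 0.284087 rev/s = 17.0452 rpm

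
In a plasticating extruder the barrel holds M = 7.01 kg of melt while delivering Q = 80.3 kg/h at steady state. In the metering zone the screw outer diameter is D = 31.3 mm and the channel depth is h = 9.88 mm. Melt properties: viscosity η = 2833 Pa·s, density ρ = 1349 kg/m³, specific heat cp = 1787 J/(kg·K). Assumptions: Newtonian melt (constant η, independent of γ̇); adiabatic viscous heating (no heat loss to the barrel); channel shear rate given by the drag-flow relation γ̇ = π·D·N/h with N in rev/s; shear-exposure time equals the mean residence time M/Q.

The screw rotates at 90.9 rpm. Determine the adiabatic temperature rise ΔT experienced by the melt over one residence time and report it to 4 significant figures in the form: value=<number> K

Q_s = Q / 3600 = 80.3 / 3600 = 0.0223056 kg/s
t_res = M / Q_s = 7.01 ÷ 0.0223056 = 314.271 s
Geometry in metres: D = 31.3 mm → 0.0313 m, h = 9.88 mm → 0.00988 m; screw speed N = 90.9 rpm = 1.515 rev/s
γ̇ = π D N / h = (π)(0.0313)(1.515) / 0.00988 = 15.0782 s⁻¹
ΔT = η·γ̇²·t_res/(ρ·cp) = [2833 × 15.0782² × 314.271] / [1349 × 1787] = 83.9682 K

value=83.97 K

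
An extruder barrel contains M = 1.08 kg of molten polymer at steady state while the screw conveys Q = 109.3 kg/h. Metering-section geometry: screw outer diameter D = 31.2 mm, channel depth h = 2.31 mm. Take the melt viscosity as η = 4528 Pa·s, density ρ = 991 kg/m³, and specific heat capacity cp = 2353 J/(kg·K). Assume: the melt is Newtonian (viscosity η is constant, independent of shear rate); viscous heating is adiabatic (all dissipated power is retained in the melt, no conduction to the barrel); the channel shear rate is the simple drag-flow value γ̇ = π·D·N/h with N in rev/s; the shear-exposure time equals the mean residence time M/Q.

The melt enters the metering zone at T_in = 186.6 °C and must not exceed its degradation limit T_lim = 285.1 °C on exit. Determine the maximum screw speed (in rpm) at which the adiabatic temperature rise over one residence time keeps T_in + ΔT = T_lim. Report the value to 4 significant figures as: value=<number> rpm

value=53.40 rpm

Q_s = Q / 3600 = 109.3 / 3600 = 0.0303611 kg/s
t_res = M / Q_s = 1.08 / 0.0303611 = 35.5718 s
D = 31.2 mm = 0.0312 m;  h = 2.31 mm = 0.00231 m
Allowable rise: ΔT_a = T_lim − T_in = 285.1 − 186.6 = 98.5 K
γ̇_max² = ΔT_a·ρ·cp / (η·t_res) = [98.5 × 991 × 2353] / [4528 × 35.5718] = 1426 s⁻²
γ̇_max = √1426 = 37.7624 s⁻¹
N_max = γ̇_max·h / (π·D) = 37.7624 · 0.00231 / (π · 0.0312) = 0.889953 rev/s = 53.3972 rpm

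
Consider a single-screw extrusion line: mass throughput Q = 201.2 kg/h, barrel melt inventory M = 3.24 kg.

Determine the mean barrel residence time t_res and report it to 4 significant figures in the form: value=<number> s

value=57.97 s

Convert throughput: Q = 201.2 kg/h = 201.2/3600 = 0.0558889 kg/s
t_res = M / Q_s = 3.24 ÷ 0.0558889 = 57.9722 s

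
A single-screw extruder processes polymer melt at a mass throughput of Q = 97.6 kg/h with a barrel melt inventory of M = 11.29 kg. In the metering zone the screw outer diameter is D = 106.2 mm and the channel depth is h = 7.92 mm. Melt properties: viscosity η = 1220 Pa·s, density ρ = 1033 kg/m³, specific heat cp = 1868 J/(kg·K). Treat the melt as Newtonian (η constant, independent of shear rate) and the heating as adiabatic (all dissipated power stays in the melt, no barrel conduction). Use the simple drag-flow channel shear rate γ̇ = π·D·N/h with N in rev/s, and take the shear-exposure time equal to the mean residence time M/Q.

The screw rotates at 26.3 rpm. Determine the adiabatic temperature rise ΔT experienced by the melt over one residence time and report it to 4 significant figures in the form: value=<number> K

value=89.77 K

Throughput in SI: Q_s = 97.6 kg/h ÷ 3600 s/h = 0.0271111 kg/s
t_res = M / Q_s = 11.29 ÷ 0.0271111 = 416.434 s
Convert to SI: D = 0.1062 m, h = 0.00792 m, N = 26.3/60 = 0.438333 rev/s
γ̇ = π·D·N / h = π · 0.1062 · 0.438333 / 0.00792 = 18.4652 s⁻¹
ΔT = η·γ̇²·t_res/(ρ·cp) = [1220 × 18.4652² × 416.434] / [1033 × 1868] = 89.7711 K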